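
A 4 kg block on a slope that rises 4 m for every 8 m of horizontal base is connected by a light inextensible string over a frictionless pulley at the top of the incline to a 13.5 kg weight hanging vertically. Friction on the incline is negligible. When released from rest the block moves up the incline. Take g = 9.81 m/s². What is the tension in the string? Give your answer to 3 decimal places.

43.808 N

For the block on the incline: the weight component along the slope is m₁g sin 26.57° = 4 × 9.81 × 0.4472 = 17.548 N and the normal force is N = m₁g cos 26.57° = 35.097 N.
Newton's second law for the block (up-slope positive): T − 17.548 = 4 a. For the hanging weight (downward positive): 13.5 × 9.81 − T = 13.5 a.
Adding the two equations eliminates T: 114.887 = 17.5 a, so a = 6.5650 m/s².
Then from the hanging weight's equation, T = 13.5 × (9.81 − 6.5650) = 43.808 N.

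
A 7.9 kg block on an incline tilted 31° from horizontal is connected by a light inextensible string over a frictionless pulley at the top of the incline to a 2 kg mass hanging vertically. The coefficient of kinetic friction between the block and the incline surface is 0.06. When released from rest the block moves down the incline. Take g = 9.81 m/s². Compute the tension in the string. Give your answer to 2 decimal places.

For the block on the incline: the weight component along the slope is m₁g sin 31° = 7.9 × 9.81 × 0.5150 = 39.912 N and the normal force is N = m₁g cos 31° = 66.430 N.
Kinetic friction opposes the block's motion down the incline: f = μN = 0.06 × 66.430 = 3.986 N acting up the slope.
Newton's second law for the block (down-slope positive): 39.912 − 3.986 − T = 7.9 a. For the hanging mass (upward positive): T − 2 × 9.81 = 2 a.
Adding the two equations eliminates T: 16.306 = 9.9 a, so a = 1.6471 m/s².
Then from the hanging mass's equation, T = 2 × (9.81 + 1.6471) = 22.914 N.

22.91 N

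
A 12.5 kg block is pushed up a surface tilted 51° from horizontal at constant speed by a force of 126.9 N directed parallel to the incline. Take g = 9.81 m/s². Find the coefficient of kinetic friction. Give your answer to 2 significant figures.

0.41

At constant speed ΣF = 0 along the incline. The applied 126.9 N acts up the slope; the weight component mg sin 51° = 95.298 N and kinetic friction μN both act down the slope.
So 126.9 = 95.298 + μ × 77.170, giving μ = (126.9 − 95.298) / 77.170 = 0.4095.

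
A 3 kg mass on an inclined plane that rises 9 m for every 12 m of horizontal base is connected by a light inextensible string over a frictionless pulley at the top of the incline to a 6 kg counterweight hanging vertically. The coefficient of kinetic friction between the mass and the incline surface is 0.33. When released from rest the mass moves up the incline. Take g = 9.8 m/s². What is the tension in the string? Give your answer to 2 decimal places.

For the mass on the incline: the weight component along the slope is m₁g sin 36.87° = 3 × 9.8 × 0.6000 = 17.640 N and the normal force is N = m₁g cos 36.87° = 23.520 N.
Kinetic friction opposes the mass's motion up the incline: f = μN = 0.33 × 23.520 = 7.762 N acting down the slope.
Newton's second law for the mass (up-slope positive): T − 17.640 − 7.762 = 3 a. For the hanging counterweight (downward positive): 6 × 9.8 − T = 6 a.
Adding the two equations eliminates T: 33.398 = 9 a, so a = 3.7109 m/s².
Then from the hanging counterweight's equation, T = 6 × (9.8 − 3.7109) = 36.535 N.

36.53 N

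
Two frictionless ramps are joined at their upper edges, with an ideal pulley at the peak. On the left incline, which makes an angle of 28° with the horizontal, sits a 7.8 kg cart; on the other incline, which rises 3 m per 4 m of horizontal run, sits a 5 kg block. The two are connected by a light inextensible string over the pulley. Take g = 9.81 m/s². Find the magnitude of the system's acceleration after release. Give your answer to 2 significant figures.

Resolve each weight along its own incline: the 7.8 kg mass has component 7.8 × 9.81 × sin 28° = 35.923 N down its slope, and the 5 kg mass has 5 × 9.81 × sin 36.87° = 29.430 N down its slope.
The 7.8 kg side's 35.923 N exceeds the other side's 29.430 N, so that mass slides down and the 5 kg mass slides up. Taking that direction as positive, Newton's second law for the whole system gives 35.923 − 29.430 = (7.8 + 5) a, so a = 6.493 / 12.8 = 0.5073 m/s².

0.51 m/s²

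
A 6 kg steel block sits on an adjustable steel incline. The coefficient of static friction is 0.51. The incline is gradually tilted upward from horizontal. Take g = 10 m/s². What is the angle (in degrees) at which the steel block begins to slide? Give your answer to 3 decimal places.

27.022°

At the threshold of sliding, static friction is at its maximum μ_s N and exactly balances the weight component along the incline: mg sin θ = μ_s mg cos θ.
Hence tan θ = μ_s = 0.51, so θ = arctan(0.51) = 27.0216°.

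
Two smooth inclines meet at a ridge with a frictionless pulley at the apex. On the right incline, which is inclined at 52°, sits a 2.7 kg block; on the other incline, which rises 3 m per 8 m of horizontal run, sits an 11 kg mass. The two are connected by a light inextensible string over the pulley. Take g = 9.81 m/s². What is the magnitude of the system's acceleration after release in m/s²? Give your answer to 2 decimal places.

Resolve each weight along its own incline: the 2.7 kg mass has component 2.7 × 9.81 × sin 52° = 20.872 N down its slope, and the 11 kg mass has 11 × 9.81 × sin 20.56° = 37.890 N down its slope.
The 11 kg side's 37.890 N exceeds the other side's 20.872 N, so that mass slides down and the 2.7 kg mass slides up. Taking that direction as positive, Newton's second law for the whole system gives 37.890 − 20.872 = (2.7 + 11) a, so a = 17.018 / 13.7 = 1.2422 m/s².

1.24 m/s²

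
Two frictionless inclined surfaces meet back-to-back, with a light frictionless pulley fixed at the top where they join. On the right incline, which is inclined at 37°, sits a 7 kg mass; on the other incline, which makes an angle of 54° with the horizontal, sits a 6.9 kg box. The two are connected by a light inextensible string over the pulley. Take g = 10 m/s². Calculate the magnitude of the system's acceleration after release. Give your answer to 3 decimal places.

Resolve each weight along its own incline: the 7 kg mass has component 7 × 10 × sin 37° = 42.127 N down its slope, and the 6.9 kg mass has 6.9 × 10 × sin 54° = 55.822 N down its slope.
The 6.9 kg side's 55.822 N exceeds the other side's 42.127 N, so that mass slides down and the 7 kg mass slides up. Taking that direction as positive, Newton's second law for the whole system gives 55.822 − 42.127 = (7 + 6.9) a, so a = 13.695 / 13.9 = 0.9853 m/s².

0.985 m/s²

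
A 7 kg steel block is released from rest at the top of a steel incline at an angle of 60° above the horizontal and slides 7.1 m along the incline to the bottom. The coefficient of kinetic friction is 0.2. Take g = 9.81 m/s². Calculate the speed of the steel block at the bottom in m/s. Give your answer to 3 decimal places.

10.330 m/s

The weight component along the incline is mg sin 60° = 59.470 N and the normal force is N = mg cos 60° = 34.335 N.
Friction up the slope is f = μN = 0.2 × 34.335 = 6.867 N, so the net downslope force is 59.470 − 6.867 = 52.603 N and a = 52.603 / 7 = 7.5147 m/s².
Starting from rest over a distance of 7.1 m, v² = 2aL = 2 × 7.5147 × 7.1 = 106.7087, so v = 10.3300 m/s.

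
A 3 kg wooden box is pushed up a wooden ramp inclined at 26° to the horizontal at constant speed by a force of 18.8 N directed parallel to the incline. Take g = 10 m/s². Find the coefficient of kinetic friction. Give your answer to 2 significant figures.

0.21

At constant speed ΣF = 0 along the incline. The applied 18.8 N acts up the slope; the weight component mg sin 26° = 13.151 N and kinetic friction μN both act down the slope.
So 18.8 = 13.151 + μ × 26.964, giving μ = (18.8 − 13.151) / 26.964 = 0.2095.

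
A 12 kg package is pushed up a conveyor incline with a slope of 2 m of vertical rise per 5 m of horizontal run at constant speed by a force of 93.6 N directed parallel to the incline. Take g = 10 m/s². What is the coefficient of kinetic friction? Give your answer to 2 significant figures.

At constant speed ΣF = 0 along the incline. The applied 93.6 N acts up the slope; the weight component mg sin 21.80° = 44.567 N and kinetic friction μN both act down the slope.
So 93.6 = 44.567 + μ × 111.417, giving μ = (93.6 − 44.567) / 111.417 = 0.4401.

0.44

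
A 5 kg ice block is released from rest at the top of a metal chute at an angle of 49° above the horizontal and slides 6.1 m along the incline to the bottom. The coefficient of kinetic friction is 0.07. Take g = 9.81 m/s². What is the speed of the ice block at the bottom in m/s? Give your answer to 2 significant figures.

9.2 m/s

The weight component along the incline is mg sin 49° = 37.019 N and the normal force is N = mg cos 49° = 32.180 N.
Friction up the slope is f = μN = 0.07 × 32.180 = 2.253 N, so the net downslope force is 37.019 − 2.253 = 34.766 N and a = 34.766 / 5 = 6.9532 m/s².
Starting from rest over a distance of 6.1 m, v² = 2aL = 2 × 6.9532 × 6.1 = 84.8290, so v = 9.2103 m/s.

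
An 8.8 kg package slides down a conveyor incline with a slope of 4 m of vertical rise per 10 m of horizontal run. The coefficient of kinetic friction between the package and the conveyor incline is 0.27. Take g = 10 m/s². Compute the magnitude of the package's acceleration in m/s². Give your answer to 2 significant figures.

1.2 m/s²

Resolving the weight along the incline: the component pulling the package down the slope is mg sin 21.80° = 8.8 × 10 × 0.3714 = 32.683 N, and the normal force is N = mg cos 21.80° = 8.8 × 10 × 0.9285 = 81.708 N.
Kinetic friction acts up the slope with magnitude f = μN = 0.27 × 81.708 = 22.061 N.
Net force along the incline is 32.683 − 22.061 = 10.622 N, so a = 10.622 / 8.8 = 1.2070 m/s².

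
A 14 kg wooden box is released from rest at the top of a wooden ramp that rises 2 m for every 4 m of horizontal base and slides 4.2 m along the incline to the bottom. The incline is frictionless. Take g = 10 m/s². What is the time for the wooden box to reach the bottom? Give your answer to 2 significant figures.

1.4 s

The weight component along the incline is mg sin 26.57° = 62.610 N and the normal force is N = mg cos 26.57° = 125.220 N.
With no friction, a = g sin 26.57° = 4.4721 m/s².
Starting from rest, L = ½at², so t = √(2L/a) = √(2 × 4.2 / 4.4721) = 1.3705 s.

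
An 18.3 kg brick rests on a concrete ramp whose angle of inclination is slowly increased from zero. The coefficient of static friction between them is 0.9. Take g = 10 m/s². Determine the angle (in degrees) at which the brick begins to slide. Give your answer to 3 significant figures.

At the threshold of sliding, static friction is at its maximum μ_s N and exactly balances the weight component along the incline: mg sin θ = μ_s mg cos θ.
Hence tan θ = μ_s = 0.9, so θ = arctan(0.9) = 41.9872°.

42.0°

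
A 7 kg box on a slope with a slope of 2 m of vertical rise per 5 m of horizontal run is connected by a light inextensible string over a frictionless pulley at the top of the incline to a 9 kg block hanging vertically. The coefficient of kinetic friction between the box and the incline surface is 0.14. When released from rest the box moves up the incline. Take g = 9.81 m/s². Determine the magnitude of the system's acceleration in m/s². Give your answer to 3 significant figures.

For the box on the incline: the weight component along the slope is m₁g sin 21.80° = 7 × 9.81 × 0.3714 = 25.504 N and the normal force is N = m₁g cos 21.80° = 63.758 N.
Kinetic friction opposes the box's motion up the incline: f = μN = 0.14 × 63.758 = 8.926 N acting down the slope.
Newton's second law for the box (up-slope positive): T − 25.504 − 8.926 = 7 a. For the hanging block (downward positive): 9 × 9.81 − T = 9 a.
Adding the two equations eliminates T: 53.860 = 16 a, so a = 3.3662 m/s².

3.37 m/s²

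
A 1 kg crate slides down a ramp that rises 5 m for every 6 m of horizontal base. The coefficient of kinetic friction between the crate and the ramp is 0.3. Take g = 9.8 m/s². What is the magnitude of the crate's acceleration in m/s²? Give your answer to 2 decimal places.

4.02 m/s²

Resolving the weight along the incline: the component pulling the crate down the slope is mg sin 39.81° = 1 × 9.8 × 0.6402 = 6.274 N, and the normal force is N = mg cos 39.81° = 1 × 9.8 × 0.7682 = 7.528 N.
Kinetic friction acts up the slope with magnitude f = μN = 0.3 × 7.528 = 2.258 N.
Net force along the incline is 6.274 − 2.258 = 4.016 N, so a = 4.016 / 1 = 4.0160 m/s².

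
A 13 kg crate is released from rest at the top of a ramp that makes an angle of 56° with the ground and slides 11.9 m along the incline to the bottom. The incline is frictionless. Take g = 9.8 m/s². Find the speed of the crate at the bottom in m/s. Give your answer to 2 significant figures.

14 m/s

The weight component along the incline is mg sin 56° = 105.619 N and the normal force is N = mg cos 56° = 71.241 N.
With no friction, a = g sin 56° = 8.1246 m/s².
Starting from rest over a distance of 11.9 m, v² = 2aL = 2 × 8.1246 × 11.9 = 193.3655, so v = 13.9056 m/s.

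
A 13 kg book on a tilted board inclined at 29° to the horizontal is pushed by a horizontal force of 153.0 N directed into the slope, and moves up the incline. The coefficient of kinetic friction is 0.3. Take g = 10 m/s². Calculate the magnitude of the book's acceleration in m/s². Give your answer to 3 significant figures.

1.11 m/s²

The horizontal push has components F cos 29° = 153.0 × 0.8746 = 133.814 N up the incline and F sin 29° = 153.0 × 0.4848 = 74.174 N pressing into the surface.
The normal force is therefore N = mg cos 29° + F sin 29° = 113.698 + 74.174 = 187.872 N, and kinetic friction down the slope is μN = 0.3 × 187.872 = 56.362 N.
Along the incline: F cos 29° − mg sin 29° − μN = ma, so 133.814 − 63.024 − 56.362 = 13 a, giving a = 1.1098 m/s².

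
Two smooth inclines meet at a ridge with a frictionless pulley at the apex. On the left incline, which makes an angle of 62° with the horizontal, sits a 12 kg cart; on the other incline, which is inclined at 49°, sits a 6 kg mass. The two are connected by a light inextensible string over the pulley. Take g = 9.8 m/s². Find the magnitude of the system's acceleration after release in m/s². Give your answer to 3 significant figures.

Resolve each weight along its own incline: the 12 kg mass has component 12 × 9.8 × sin 62° = 103.835 N down its slope, and the 6 kg mass has 6 × 9.8 × sin 49° = 44.377 N down its slope.
The 12 kg side's 103.835 N exceeds the other side's 44.377 N, so that mass slides down and the 6 kg mass slides up. Taking that direction as positive, Newton's second law for the whole system gives 103.835 − 44.377 = (12 + 6) a, so a = 59.458 / 18 = 3.3032 m/s².

3.30 m/s²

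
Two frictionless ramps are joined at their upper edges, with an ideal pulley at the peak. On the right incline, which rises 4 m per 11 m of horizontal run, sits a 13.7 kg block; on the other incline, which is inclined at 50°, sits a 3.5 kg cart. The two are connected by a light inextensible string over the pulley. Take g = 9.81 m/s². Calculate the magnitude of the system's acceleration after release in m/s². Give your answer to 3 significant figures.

1.14 m/s²

Resolve each weight along its own incline: the 13.7 kg mass has component 13.7 × 9.81 × sin 19.98° = 45.929 N down its slope, and the 3.5 kg mass has 3.5 × 9.81 × sin 50° = 26.302 N down its slope.
The 13.7 kg side's 45.929 N exceeds the other side's 26.302 N, so that mass slides down and the 3.5 kg mass slides up. Taking that direction as positive, Newton's second law for the whole system gives 45.929 − 26.302 = (13.7 + 3.5) a, so a = 19.627 / 17.2 = 1.1411 m/s².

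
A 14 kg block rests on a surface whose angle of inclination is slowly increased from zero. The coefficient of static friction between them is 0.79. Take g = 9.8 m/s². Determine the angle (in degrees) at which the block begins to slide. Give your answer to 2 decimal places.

38.31°

At the threshold of sliding, static friction is at its maximum μ_s N and exactly balances the weight component along the incline: mg sin θ = μ_s mg cos θ.
Hence tan θ = μ_s = 0.79, so θ = arctan(0.79) = 38.3087°.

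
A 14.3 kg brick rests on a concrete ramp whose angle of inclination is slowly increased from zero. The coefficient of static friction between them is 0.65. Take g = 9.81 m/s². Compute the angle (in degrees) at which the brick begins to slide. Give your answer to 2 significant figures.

33°

At the threshold of sliding, static friction is at its maximum μ_s N and exactly balances the weight component along the incline: mg sin θ = μ_s mg cos θ.
Hence tan θ = μ_s = 0.65, so θ = arctan(0.65) = 33.0239°.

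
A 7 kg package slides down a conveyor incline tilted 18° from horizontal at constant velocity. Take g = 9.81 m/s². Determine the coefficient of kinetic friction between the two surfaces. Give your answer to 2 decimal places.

0.32

At constant velocity the net force along the incline is zero: mg sin 18° = μ mg cos 18°.
So μ = tan 18° = 0.3090 / 0.9511 = 0.3249.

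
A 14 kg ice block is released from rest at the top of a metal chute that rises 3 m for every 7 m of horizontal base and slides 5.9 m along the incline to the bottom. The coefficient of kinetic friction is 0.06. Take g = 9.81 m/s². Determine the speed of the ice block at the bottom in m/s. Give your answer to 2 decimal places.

6.26 m/s

The weight component along the incline is mg sin 23.20° = 54.101 N and the normal force is N = mg cos 23.20° = 126.235 N.
Friction up the slope is f = μN = 0.06 × 126.235 = 7.574 N, so the net downslope force is 54.101 − 7.574 = 46.527 N and a = 46.527 / 14 = 3.3234 m/s².
Starting from rest over a distance of 5.9 m, v² = 2aL = 2 × 3.3234 × 5.9 = 39.2161, so v = 6.2623 m/s.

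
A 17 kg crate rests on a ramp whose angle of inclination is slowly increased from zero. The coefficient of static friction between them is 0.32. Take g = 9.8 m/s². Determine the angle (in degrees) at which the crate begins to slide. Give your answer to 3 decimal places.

At the threshold of sliding, static friction is at its maximum μ_s N and exactly balances the weight component along the incline: mg sin θ = μ_s mg cos θ.
Hence tan θ = μ_s = 0.32, so θ = arctan(0.32) = 17.7447°.

17.745°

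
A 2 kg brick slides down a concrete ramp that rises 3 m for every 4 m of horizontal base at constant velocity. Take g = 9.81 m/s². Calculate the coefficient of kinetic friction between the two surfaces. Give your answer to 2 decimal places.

At constant velocity the net force along the incline is zero: mg sin 36.87° = μ mg cos 36.87°.
So μ = tan 36.87° = 0.6000 / 0.8000 = 0.7500.

0.75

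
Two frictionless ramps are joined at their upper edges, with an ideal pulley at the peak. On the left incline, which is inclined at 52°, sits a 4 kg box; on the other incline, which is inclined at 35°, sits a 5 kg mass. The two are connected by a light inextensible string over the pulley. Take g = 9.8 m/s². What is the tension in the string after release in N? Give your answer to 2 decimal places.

29.65 N

Resolve each weight along its own incline: the 4 kg mass has component 4 × 9.8 × sin 52° = 30.890 N down its slope, and the 5 kg mass has 5 × 9.8 × sin 35° = 28.105 N down its slope.
The 4 kg side's 30.890 N exceeds the other side's 28.105 N, so that mass slides down and the 5 kg mass slides up. Taking that direction as positive, Newton's second law for the whole system gives 30.890 − 28.105 = (4 + 5) a, so a = 2.785 / 9 = 0.3094 m/s².
For the 5 kg mass (up-slope positive): T − 28.105 = 5 × 0.3094, so T = 29.652 N.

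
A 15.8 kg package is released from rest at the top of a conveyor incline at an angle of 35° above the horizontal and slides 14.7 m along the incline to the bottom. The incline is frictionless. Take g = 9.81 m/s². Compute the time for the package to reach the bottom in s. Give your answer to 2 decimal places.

The weight component along the incline is mg sin 35° = 88.903 N and the normal force is N = mg cos 35° = 126.967 N.
With no friction, a = g sin 35° = 5.6268 m/s².
Starting from rest, L = ½at², so t = √(2L/a) = √(2 × 14.7 / 5.6268) = 2.2858 s.

2.29 s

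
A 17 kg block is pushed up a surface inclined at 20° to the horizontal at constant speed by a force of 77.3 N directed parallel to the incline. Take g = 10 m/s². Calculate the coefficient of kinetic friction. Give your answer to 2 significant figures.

At constant speed ΣF = 0 along the incline. The applied 77.3 N acts up the slope; the weight component mg sin 20° = 58.143 N and kinetic friction μN both act down the slope.
So 77.3 = 58.143 + μ × 159.748, giving μ = (77.3 − 58.143) / 159.748 = 0.1199.

0.12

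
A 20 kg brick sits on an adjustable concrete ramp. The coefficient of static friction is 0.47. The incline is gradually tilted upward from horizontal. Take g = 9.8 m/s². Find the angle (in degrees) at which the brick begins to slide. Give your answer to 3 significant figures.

At the threshold of sliding, static friction is at its maximum μ_s N and exactly balances the weight component along the incline: mg sin θ = μ_s mg cos θ.
Hence tan θ = μ_s = 0.47, so θ = arctan(0.47) = 25.1735°.

25.2°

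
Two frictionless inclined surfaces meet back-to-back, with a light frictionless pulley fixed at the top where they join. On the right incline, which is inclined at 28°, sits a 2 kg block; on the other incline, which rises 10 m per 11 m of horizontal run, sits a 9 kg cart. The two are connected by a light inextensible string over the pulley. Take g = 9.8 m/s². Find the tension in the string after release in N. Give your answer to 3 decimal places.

Resolve each weight along its own incline: the 2 kg mass has component 2 × 9.8 × sin 28° = 9.202 N down its slope, and the 9 kg mass has 9 × 9.8 × sin 42.27° = 59.330 N down its slope.
The 9 kg side's 59.330 N exceeds the other side's 9.202 N, so that mass slides down and the 2 kg mass slides up. Taking that direction as positive, Newton's second law for the whole system gives 59.330 − 9.202 = (2 + 9) a, so a = 50.128 / 11 = 4.5571 m/s².
For the 2 kg mass (up-slope positive): T − 9.202 = 2 × 4.5571, so T = 18.316 N.

18.316 N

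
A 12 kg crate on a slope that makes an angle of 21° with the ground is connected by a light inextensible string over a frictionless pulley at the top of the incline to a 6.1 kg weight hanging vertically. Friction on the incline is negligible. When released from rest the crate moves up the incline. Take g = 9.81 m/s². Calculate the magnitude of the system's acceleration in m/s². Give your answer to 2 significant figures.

For the crate on the incline: the weight component along the slope is m₁g sin 21° = 12 × 9.81 × 0.3584 = 42.191 N and the normal force is N = m₁g cos 21° = 109.901 N.
Newton's second law for the crate (up-slope positive): T − 42.191 = 12 a. For the hanging weight (downward positive): 6.1 × 9.81 − T = 6.1 a.
Adding the two equations eliminates T: 17.650 = 18.1 a, so a = 0.9751 m/s².

0.98 m/s²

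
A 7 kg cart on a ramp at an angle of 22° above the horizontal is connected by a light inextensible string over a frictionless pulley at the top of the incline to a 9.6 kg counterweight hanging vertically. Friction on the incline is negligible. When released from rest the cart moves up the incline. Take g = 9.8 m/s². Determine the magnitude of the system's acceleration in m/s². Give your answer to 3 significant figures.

4.12 m/s²

For the cart on the incline: the weight component along the slope is m₁g sin 22° = 7 × 9.8 × 0.3746 = 25.698 N and the normal force is N = m₁g cos 22° = 63.605 N.
Newton's second law for the cart (up-slope positive): T − 25.698 = 7 a. For the hanging counterweight (downward positive): 9.6 × 9.8 − T = 9.6 a.
Adding the two equations eliminates T: 68.382 = 16.6 a, so a = 4.1194 m/s².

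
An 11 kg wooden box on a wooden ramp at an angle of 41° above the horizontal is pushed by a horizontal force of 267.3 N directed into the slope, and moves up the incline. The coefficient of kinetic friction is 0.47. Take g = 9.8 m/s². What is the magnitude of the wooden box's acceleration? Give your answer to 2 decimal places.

0.94 m/s²

The horizontal push has components F cos 41° = 267.3 × 0.7547 = 201.731 N up the incline and F sin 41° = 267.3 × 0.6561 = 175.376 N pressing into the surface.
The normal force is therefore N = mg cos 41° + F sin 41° = 81.357 + 175.376 = 256.733 N, and kinetic friction down the slope is μN = 0.47 × 256.733 = 120.665 N.
Along the incline: F cos 41° − mg sin 41° − μN = ma, so 201.731 − 70.728 − 120.665 = 11 a, giving a = 0.9398 m/s².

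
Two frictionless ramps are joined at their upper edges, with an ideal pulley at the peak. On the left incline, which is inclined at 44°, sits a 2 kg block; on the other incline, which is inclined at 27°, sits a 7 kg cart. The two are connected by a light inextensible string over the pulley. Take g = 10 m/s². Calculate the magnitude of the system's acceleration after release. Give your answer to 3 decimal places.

1.987 m/s²

Resolve each weight along its own incline: the 2 kg mass has component 2 × 10 × sin 44° = 13.893 N down its slope, and the 7 kg mass has 7 × 10 × sin 27° = 31.779 N down its slope.
The 7 kg side's 31.779 N exceeds the other side's 13.893 N, so that mass slides down and the 2 kg mass slides up. Taking that direction as positive, Newton's second law for the whole system gives 31.779 − 13.893 = (2 + 7) a, so a = 17.886 / 9 = 1.9873 m/s².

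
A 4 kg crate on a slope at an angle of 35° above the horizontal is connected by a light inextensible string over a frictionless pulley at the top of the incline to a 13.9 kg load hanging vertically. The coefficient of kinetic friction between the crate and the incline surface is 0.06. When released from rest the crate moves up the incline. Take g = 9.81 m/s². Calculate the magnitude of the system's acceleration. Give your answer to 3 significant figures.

6.25 m/s²

For the crate on the incline: the weight component along the slope is m₁g sin 35° = 4 × 9.81 × 0.5736 = 22.508 N and the normal force is N = m₁g cos 35° = 32.144 N.
Kinetic friction opposes the crate's motion up the incline: f = μN = 0.06 × 32.144 = 1.929 N acting down the slope.
Newton's second law for the crate (up-slope positive): T − 22.508 − 1.929 = 4 a. For the hanging load (downward positive): 13.9 × 9.81 − T = 13.9 a.
Adding the two equations eliminates T: 111.922 = 17.9 a, so a = 6.2526 m/s².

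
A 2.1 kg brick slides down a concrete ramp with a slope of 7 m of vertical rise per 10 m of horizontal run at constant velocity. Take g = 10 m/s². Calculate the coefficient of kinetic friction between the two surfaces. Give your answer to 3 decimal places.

At constant velocity the net force along the incline is zero: mg sin 34.99° = μ mg cos 34.99°.
So μ = tan 34.99° = 0.5735 / 0.8192 = 0.7001.

0.700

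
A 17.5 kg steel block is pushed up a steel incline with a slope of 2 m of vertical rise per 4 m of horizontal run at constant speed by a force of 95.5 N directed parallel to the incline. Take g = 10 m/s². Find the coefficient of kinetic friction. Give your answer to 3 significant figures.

At constant speed ΣF = 0 along the incline. The applied 95.5 N acts up the slope; the weight component mg sin 26.57° = 78.262 N and kinetic friction μN both act down the slope.
So 95.5 = 78.262 + μ × 156.525, giving μ = (95.5 − 78.262) / 156.525 = 0.1101.

0.110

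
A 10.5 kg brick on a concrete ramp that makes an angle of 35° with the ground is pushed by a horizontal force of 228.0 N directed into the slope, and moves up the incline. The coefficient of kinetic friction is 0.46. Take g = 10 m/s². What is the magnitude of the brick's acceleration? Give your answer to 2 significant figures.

The horizontal push has components F cos 35° = 228.0 × 0.8192 = 186.778 N up the incline and F sin 35° = 228.0 × 0.5736 = 130.781 N pressing into the surface.
The normal force is therefore N = mg cos 35° + F sin 35° = 86.016 + 130.781 = 216.797 N, and kinetic friction down the slope is μN = 0.46 × 216.797 = 99.727 N.
Along the incline: F cos 35° − mg sin 35° − μN = ma, so 186.778 − 60.228 − 99.727 = 10.5 a, giving a = 2.5546 m/s².

2.6 m/s²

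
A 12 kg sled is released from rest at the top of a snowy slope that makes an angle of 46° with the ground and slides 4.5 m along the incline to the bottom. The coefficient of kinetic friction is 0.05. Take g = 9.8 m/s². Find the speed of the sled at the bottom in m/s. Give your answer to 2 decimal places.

7.77 m/s

The weight component along the incline is mg sin 46° = 84.594 N and the normal force is N = mg cos 46° = 81.692 N.
Friction up the slope is f = μN = 0.05 × 81.692 = 4.085 N, so the net downslope force is 84.594 − 4.085 = 80.509 N and a = 80.509 / 12 = 6.7091 m/s².
Starting from rest over a distance of 4.5 m, v² = 2aL = 2 × 6.7091 × 4.5 = 60.3819, so v = 7.7706 m/s.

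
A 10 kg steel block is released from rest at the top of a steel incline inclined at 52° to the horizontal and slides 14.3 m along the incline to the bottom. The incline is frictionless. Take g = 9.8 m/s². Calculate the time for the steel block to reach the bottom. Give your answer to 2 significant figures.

1.9 s

The weight component along the incline is mg sin 52° = 77.225 N and the normal force is N = mg cos 52° = 60.335 N.
With no friction, a = g sin 52° = 7.7225 m/s².
Starting from rest, L = ½at², so t = √(2L/a) = √(2 × 14.3 / 7.7225) = 1.9244 s.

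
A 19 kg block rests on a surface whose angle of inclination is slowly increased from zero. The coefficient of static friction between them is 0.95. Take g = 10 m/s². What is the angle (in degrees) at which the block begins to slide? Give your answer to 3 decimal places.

43.531°

At the threshold of sliding, static friction is at its maximum μ_s N and exactly balances the weight component along the incline: mg sin θ = μ_s mg cos θ.
Hence tan θ = μ_s = 0.95, so θ = arctan(0.95) = 43.5312°.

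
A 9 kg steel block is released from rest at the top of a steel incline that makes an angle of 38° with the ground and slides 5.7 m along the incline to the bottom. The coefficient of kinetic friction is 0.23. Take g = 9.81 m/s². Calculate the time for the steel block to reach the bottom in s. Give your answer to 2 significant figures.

1.6 s

The weight component along the incline is mg sin 38° = 54.357 N and the normal force is N = mg cos 38° = 69.573 N.
Friction up the slope is f = μN = 0.23 × 69.573 = 16.002 N, so the net downslope force is 54.357 − 16.002 = 38.355 N and a = 38.355 / 9 = 4.2617 m/s².
Starting from rest, L = ½at², so t = √(2L/a) = √(2 × 5.7 / 4.2617) = 1.6355 s.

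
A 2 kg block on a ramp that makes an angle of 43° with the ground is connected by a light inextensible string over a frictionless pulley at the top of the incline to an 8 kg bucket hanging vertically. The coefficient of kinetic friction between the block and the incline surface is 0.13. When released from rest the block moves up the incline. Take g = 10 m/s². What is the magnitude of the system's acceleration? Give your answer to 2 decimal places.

6.45 m/s²

For the block on the incline: the weight component along the slope is m₁g sin 43° = 2 × 10 × 0.6820 = 13.640 N and the normal force is N = m₁g cos 43° = 14.627 N.
Kinetic friction opposes the block's motion up the incline: f = μN = 0.13 × 14.627 = 1.902 N acting down the slope.
Newton's second law for the block (up-slope positive): T − 13.640 − 1.902 = 2 a. For the hanging bucket (downward positive): 8 × 10 − T = 8 a.
Adding the two equations eliminates T: 64.458 = 10 a, so a = 6.4458 m/s².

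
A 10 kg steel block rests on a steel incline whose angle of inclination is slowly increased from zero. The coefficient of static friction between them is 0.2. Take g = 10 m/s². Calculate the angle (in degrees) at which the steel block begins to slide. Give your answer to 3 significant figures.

At the threshold of sliding, static friction is at its maximum μ_s N and exactly balances the weight component along the incline: mg sin θ = μ_s mg cos θ.
Hence tan θ = μ_s = 0.2, so θ = arctan(0.2) = 11.3099°.

11.3°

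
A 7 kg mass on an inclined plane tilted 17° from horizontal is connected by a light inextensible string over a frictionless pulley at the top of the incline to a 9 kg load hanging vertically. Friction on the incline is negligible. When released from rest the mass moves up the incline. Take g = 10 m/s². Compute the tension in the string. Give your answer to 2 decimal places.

For the mass on the incline: the weight component along the slope is m₁g sin 17° = 7 × 10 × 0.2924 = 20.468 N and the normal force is N = m₁g cos 17° = 66.941 N.
Newton's second law for the mass (up-slope positive): T − 20.468 = 7 a. For the hanging load (downward positive): 9 × 10 − T = 9 a.
Adding the two equations eliminates T: 69.532 = 16 a, so a = 4.3457 m/s².
Then from the hanging load's equation, T = 9 × (10 − 4.3457) = 50.889 N.

50.89 N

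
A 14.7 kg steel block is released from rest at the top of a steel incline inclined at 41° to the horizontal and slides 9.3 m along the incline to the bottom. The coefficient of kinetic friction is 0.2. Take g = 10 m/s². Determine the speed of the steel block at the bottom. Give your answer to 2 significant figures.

9.7 m/s

The weight component along the incline is mg sin 41° = 96.441 N and the normal force is N = mg cos 41° = 110.942 N.
Friction up the slope is f = μN = 0.2 × 110.942 = 22.188 N, so the net downslope force is 96.441 − 22.188 = 74.253 N and a = 74.253 / 14.7 = 5.0512 m/s².
Starting from rest over a distance of 9.3 m, v² = 2aL = 2 × 5.0512 × 9.3 = 93.9523, so v = 9.6929 m/s.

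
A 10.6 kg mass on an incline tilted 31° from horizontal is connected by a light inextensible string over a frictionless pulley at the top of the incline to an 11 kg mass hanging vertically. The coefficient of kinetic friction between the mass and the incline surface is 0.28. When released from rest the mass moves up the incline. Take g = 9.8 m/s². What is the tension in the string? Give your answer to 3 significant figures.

92.8 N

For the mass on the incline: the weight component along the slope is m₁g sin 31° = 10.6 × 9.8 × 0.5150 = 53.498 N and the normal force is N = m₁g cos 31° = 89.043 N.
Kinetic friction opposes the mass's motion up the incline: f = μN = 0.28 × 89.043 = 24.932 N acting down the slope.
Newton's second law for the mass (up-slope positive): T − 53.498 − 24.932 = 10.6 a. For the hanging mass (downward positive): 11 × 9.8 − T = 11 a.
Adding the two equations eliminates T: 29.370 = 21.6 a, so a = 1.3597 m/s².
Then from the hanging mass's equation, T = 11 × (9.8 − 1.3597) = 92.843 N.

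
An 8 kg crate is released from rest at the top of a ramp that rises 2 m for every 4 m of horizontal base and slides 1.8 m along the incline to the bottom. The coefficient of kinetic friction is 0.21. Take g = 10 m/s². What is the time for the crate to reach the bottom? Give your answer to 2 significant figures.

The weight component along the incline is mg sin 26.57° = 35.777 N and the normal force is N = mg cos 26.57° = 71.554 N.
Friction up the slope is f = μN = 0.21 × 71.554 = 15.026 N, so the net downslope force is 35.777 − 15.026 = 20.751 N and a = 20.751 / 8 = 2.5939 m/s².
Starting from rest, L = ½at², so t = √(2L/a) = √(2 × 1.8 / 2.5939) = 1.1781 s.

1.2 s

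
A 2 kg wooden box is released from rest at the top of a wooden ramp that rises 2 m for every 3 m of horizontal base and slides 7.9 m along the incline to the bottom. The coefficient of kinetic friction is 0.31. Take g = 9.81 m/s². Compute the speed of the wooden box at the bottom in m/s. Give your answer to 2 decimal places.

The weight component along the incline is mg sin 33.69° = 10.883 N and the normal force is N = mg cos 33.69° = 16.325 N.
Friction up the slope is f = μN = 0.31 × 16.325 = 5.061 N, so the net downslope force is 10.883 − 5.061 = 5.822 N and a = 5.822 / 2 = 2.9110 m/s².
Starting from rest over a distance of 7.9 m, v² = 2aL = 2 × 2.9110 × 7.9 = 45.9938, so v = 6.7819 m/s.

6.78 m/s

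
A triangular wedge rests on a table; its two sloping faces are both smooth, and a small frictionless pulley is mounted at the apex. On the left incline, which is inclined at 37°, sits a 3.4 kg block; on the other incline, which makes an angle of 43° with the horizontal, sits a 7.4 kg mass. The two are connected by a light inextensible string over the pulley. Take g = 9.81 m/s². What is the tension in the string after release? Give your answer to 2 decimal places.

Resolve each weight along its own incline: the 3.4 kg mass has component 3.4 × 9.81 × sin 37° = 20.073 N down its slope, and the 7.4 kg mass has 7.4 × 9.81 × sin 43° = 49.509 N down its slope.
The 7.4 kg side's 49.509 N exceeds the other side's 20.073 N, so that mass slides down and the 3.4 kg mass slides up. Taking that direction as positive, Newton's second law for the whole system gives 49.509 − 20.073 = (3.4 + 7.4) a, so a = 29.436 / 10.8 = 2.7256 m/s².
For the 3.4 kg mass (up-slope positive): T − 20.073 = 3.4 × 2.7256, so T = 29.340 N.

29.34 N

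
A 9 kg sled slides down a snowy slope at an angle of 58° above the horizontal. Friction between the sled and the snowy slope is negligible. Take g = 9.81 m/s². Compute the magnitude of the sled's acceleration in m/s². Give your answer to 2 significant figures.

8.3 m/s²

Resolving the weight along the incline: the component pulling the sled down the slope is mg sin 58° = 9 × 9.81 × 0.8480 = 74.870 N, and the normal force is N = mg cos 58° = 9 × 9.81 × 0.5299 = 46.785 N.
With no friction the net force along the incline is 74.870 N, so a = g sin 58° = 74.870 / 9 = 8.3189 m/s².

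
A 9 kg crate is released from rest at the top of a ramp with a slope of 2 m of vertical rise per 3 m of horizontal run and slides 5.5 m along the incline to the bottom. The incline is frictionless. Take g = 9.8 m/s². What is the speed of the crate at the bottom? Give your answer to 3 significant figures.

7.73 m/s

The weight component along the incline is mg sin 33.69° = 48.925 N and the normal force is N = mg cos 33.69° = 73.387 N.
With no friction, a = g sin 33.69° = 5.4361 m/s².
Starting from rest over a distance of 5.5 m, v² = 2aL = 2 × 5.4361 × 5.5 = 59.7971, so v = 7.7329 m/s.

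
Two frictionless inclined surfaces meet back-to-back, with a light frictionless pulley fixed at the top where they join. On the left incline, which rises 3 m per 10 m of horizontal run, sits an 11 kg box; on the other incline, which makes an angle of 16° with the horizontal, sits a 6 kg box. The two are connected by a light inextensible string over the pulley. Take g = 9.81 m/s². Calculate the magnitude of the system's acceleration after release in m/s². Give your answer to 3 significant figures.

Resolve each weight along its own incline: the 11 kg mass has component 11 × 9.81 × sin 16.70° = 31.008 N down its slope, and the 6 kg mass has 6 × 9.81 × sin 16° = 16.224 N down its slope.
The 11 kg side's 31.008 N exceeds the other side's 16.224 N, so that mass slides down and the 6 kg mass slides up. Taking that direction as positive, Newton's second law for the whole system gives 31.008 − 16.224 = (11 + 6) a, so a = 14.784 / 17 = 0.8696 m/s².

0.870 m/s²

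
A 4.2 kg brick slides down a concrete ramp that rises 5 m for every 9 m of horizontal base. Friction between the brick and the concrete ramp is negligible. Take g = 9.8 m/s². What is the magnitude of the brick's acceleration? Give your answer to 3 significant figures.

4.76 m/s²

Resolving the weight along the incline: the component pulling the brick down the slope is mg sin 29.05° = 4.2 × 9.8 × 0.4856 = 19.987 N, and the normal force is N = mg cos 29.05° = 4.2 × 9.8 × 0.8742 = 35.982 N.
With no friction the net force along the incline is 19.987 N, so a = g sin 29.05° = 19.987 / 4.2 = 4.7588 m/s².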